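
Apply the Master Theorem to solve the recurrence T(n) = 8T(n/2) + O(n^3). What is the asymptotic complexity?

Master Theorem for T(n) = 8T(n/2) + O(n^3):

a = 8, b = 2, c = 3
log_b(a) = log_2(8) = 3.0000

Case 2: c = 3 = log_2(8) = 3.0000
T(n) = O(n^3 log n) = O(n^3 log n)

For T(n) = 8T(n/2) + O(n^3): log_2(8) = 3.0000. This is Case 2 of the Master Theorem (c = log_b(a), equal work at all levels), giving O(n^3 log n).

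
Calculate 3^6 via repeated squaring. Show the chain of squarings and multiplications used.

Computing 3^6 by squaring (build up from 3^1; each line after the first costs one multiplication):

3^1 = 3
3^2 = (3^1)^2 = 3^2 = 9
3^3 = 3 * 3^2 = 3 * 9 = 27
3^6 = (3^3)^2 = 27^2 = 729

Result: 729
Multiplications needed: 3 (3 lines after 3^1)

3^6 = 729. Using exponentiation by squaring, this requires 3 multiplications. The key idea: if the exponent is even, square the half-power; if odd, multiply by the base once.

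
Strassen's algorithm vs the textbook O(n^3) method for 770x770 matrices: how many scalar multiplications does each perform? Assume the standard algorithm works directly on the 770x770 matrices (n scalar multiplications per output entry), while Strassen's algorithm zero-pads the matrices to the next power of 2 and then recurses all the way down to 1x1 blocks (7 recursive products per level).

Matrix multiplication for 770x770 matrices:

Strassen's algorithm requires power-of-2 dimensions. Pad 770x770 to 1024x1024 (next power of 2).

Standard algorithm: 770^3 = 456533000 multiplications
Strassen's algorithm: 7^(log2(1024)) = 7^10 = 282475249 multiplications
Savings: 456533000 - 282475249 = 174057751 multiplications

Standard: 456533000 multiplications (770^3). Strassen: 282475249 multiplications (7^10, after padding to 1024x1024). Strassen reduces 8 recursive multiplications to 7 at each level.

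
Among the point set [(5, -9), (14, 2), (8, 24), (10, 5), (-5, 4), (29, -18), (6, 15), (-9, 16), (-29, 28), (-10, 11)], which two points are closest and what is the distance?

Computing all pairwise distances among 10 points:

d((5, -9), (14, 2)) = 14.2127
d((5, -9), (8, 24)) = 33.1361
d((5, -9), (10, 5)) = 14.8661
d((5, -9), (-5, 4)) = 16.4012
d((5, -9), (29, -18)) = 25.632
d((5, -9), (6, 15)) = 24.0208
d((5, -9), (-9, 16)) = 28.6531
d((5, -9), (-29, 28)) = 50.2494
d((5, -9), (-10, 11)) = 25.0
d((14, 2), (8, 24)) = 22.8035
d((14, 2), (10, 5)) = 5.0 <-- minimum
d((14, 2), (-5, 4)) = 19.105
d((14, 2), (29, -18)) = 25.0
d((14, 2), (6, 15)) = 15.2643
d((14, 2), (-9, 16)) = 26.9258
d((14, 2), (-29, 28)) = 50.2494
d((14, 2), (-10, 11)) = 25.632
d((8, 24), (10, 5)) = 19.105
d((8, 24), (-5, 4)) = 23.8537
d((8, 24), (29, -18)) = 46.9574
d((8, 24), (6, 15)) = 9.2195
d((8, 24), (-9, 16)) = 18.7883
d((8, 24), (-29, 28)) = 37.2156
d((8, 24), (-10, 11)) = 22.2036
d((10, 5), (-5, 4)) = 15.0333
d((10, 5), (29, -18)) = 29.8329
d((10, 5), (6, 15)) = 10.7703
d((10, 5), (-9, 16)) = 21.9545
d((10, 5), (-29, 28)) = 45.2769
d((10, 5), (-10, 11)) = 20.8806
d((-5, 4), (29, -18)) = 40.4969
d((-5, 4), (6, 15)) = 15.5563
d((-5, 4), (-9, 16)) = 12.6491
d((-5, 4), (-29, 28)) = 33.9411
d((-5, 4), (-10, 11)) = 8.6023
d((29, -18), (6, 15)) = 40.2244
d((29, -18), (-9, 16)) = 50.9902
d((29, -18), (-29, 28)) = 74.027
d((29, -18), (-10, 11)) = 48.6004
d((6, 15), (-9, 16)) = 15.0333
d((6, 15), (-29, 28)) = 37.3363
d((6, 15), (-10, 11)) = 16.4924
d((-9, 16), (-29, 28)) = 23.3238
d((-9, 16), (-10, 11)) = 5.099
d((-29, 28), (-10, 11)) = 25.4951

Closest pair: (14, 2) and (10, 5) with distance 5.0

The closest pair is (14, 2) and (10, 5) with Euclidean distance 5.0. For 10 points, brute-force pairwise comparison is shown above. For large n, the divide-and-conquer algorithm (sort by x, recurse on halves, check the dividing strip) achieves O(n log n).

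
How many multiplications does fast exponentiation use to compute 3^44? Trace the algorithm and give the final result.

Computing 3^44 by squaring (build up from 3^1; each line after the first costs one multiplication):

3^1 = 3
3^2 = (3^1)^2 = 3^2 = 9
3^4 = (3^2)^2 = 9^2 = 81
3^5 = 3 * 3^4 = 3 * 81 = 243
3^10 = (3^5)^2 = 243^2 = 59049
3^11 = 3 * 3^10 = 3 * 59049 = 177147
3^22 = (3^11)^2 = 177147^2 = 31381059609
3^44 = (3^22)^2 = 31381059609^2 = 984770902183611232881

Result: 984770902183611232881
Multiplications needed: 7 (7 lines after 3^1)

3^44 = 984770902183611232881. Using exponentiation by squaring, this requires 7 multiplications. The key idea: if the exponent is even, square the half-power; if odd, multiply by the base once.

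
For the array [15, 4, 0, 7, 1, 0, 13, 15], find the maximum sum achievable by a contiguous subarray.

Using Kadane's algorithm on [15, 4, 0, 7, 1, 0, 13, 15]:

Scanning through the array:
Position 1 (value 4): max_ending_here = 19, max_so_far = 19
Position 2 (value 0): max_ending_here = 19, max_so_far = 19
Position 3 (value 7): max_ending_here = 26, max_so_far = 26
Position 4 (value 1): max_ending_here = 27, max_so_far = 27
Position 5 (value 0): max_ending_here = 27, max_so_far = 27
Position 6 (value 13): max_ending_here = 40, max_so_far = 40
Position 7 (value 15): max_ending_here = 55, max_so_far = 55

Maximum subarray: [15, 4, 0, 7, 1, 0, 13, 15]
Maximum sum: 55

The maximum subarray is [15, 4, 0, 7, 1, 0, 13, 15] with sum 55. This subarray runs from index 0 to index 7.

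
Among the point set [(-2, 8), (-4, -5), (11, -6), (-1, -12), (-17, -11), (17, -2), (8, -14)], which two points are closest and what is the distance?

Computing all pairwise distances among 7 points:

d((-2, 8), (-4, -5)) = 13.1529
d((-2, 8), (11, -6)) = 19.105
d((-2, 8), (-1, -12)) = 20.025
d((-2, 8), (-17, -11)) = 24.2074
d((-2, 8), (17, -2)) = 21.4709
d((-2, 8), (8, -14)) = 24.1661
d((-4, -5), (11, -6)) = 15.0333
d((-4, -5), (-1, -12)) = 7.6158
d((-4, -5), (-17, -11)) = 14.3178
d((-4, -5), (17, -2)) = 21.2132
d((-4, -5), (8, -14)) = 15.0
d((11, -6), (-1, -12)) = 13.4164
d((11, -6), (-17, -11)) = 28.4429
d((11, -6), (17, -2)) = 7.2111 <-- minimum
d((11, -6), (8, -14)) = 8.544
d((-1, -12), (-17, -11)) = 16.0312
d((-1, -12), (17, -2)) = 20.5913
d((-1, -12), (8, -14)) = 9.2195
d((-17, -11), (17, -2)) = 35.171
d((-17, -11), (8, -14)) = 25.1794
d((17, -2), (8, -14)) = 15.0

Closest pair: (11, -6) and (17, -2) with distance 7.2111

The closest pair is (11, -6) and (17, -2) with Euclidean distance 7.2111. For 7 points, brute-force pairwise comparison is shown above. For large n, the divide-and-conquer algorithm (sort by x, recurse on halves, check the dividing strip) achieves O(n log n).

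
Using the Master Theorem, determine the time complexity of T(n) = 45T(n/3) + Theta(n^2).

Master Theorem for T(n) = 45T(n/3) + O(n^2):

a = 45, b = 3, c = 2
log_b(a) = log_3(45) = 3.4650

Case 1: c = 2 < log_3(45) = 3.4650
T(n) = O(n^(log_3 45))

For T(n) = 45T(n/3) + O(n^2): log_3(45) = 3.4650. This is Case 1 of the Master Theorem (c < log_b(a), work dominated by leaves), giving O(n^(log_3 45)).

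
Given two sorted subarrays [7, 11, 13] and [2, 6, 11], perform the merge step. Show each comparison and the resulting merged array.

Merging process:

Compare 7 vs 2: take 2 from right. Merged: [2]
Compare 7 vs 6: take 6 from right. Merged: [2, 6]
Compare 7 vs 11: take 7 from left. Merged: [2, 6, 7]
Compare 11 vs 11: take 11 from left. Merged: [2, 6, 7, 11]
Compare 13 vs 11: take 11 from right. Merged: [2, 6, 7, 11, 11]
Append remaining from left: [13]. Merged: [2, 6, 7, 11, 11, 13]

Final merged array: [2, 6, 7, 11, 11, 13]
Total comparisons: 5

The merged array is [2, 6, 7, 11, 11, 13], requiring 5 comparisons. The merge step runs in O(n) time where n is the total number of elements.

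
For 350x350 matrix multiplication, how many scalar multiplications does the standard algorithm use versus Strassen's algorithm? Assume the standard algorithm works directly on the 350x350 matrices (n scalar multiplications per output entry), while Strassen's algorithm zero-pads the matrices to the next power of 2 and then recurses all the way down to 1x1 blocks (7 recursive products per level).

Matrix multiplication for 350x350 matrices:

Strassen's algorithm requires power-of-2 dimensions. Pad 350x350 to 512x512 (next power of 2).

Standard algorithm: 350^3 = 42875000 multiplications
Strassen's algorithm: 7^(log2(512)) = 7^9 = 40353607 multiplications
Savings: 42875000 - 40353607 = 2521393 multiplications

Standard: 42875000 multiplications (350^3). Strassen: 40353607 multiplications (7^9, after padding to 512x512). Strassen reduces 8 recursive multiplications to 7 at each level.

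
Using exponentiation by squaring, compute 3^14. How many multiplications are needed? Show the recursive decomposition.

Computing 3^14 by squaring (build up from 3^1; each line after the first costs one multiplication):

3^1 = 3
3^2 = (3^1)^2 = 3^2 = 9
3^3 = 3 * 3^2 = 3 * 9 = 27
3^6 = (3^3)^2 = 27^2 = 729
3^7 = 3 * 3^6 = 3 * 729 = 2187
3^14 = (3^7)^2 = 2187^2 = 4782969

Result: 4782969
Multiplications needed: 5 (5 lines after 3^1)

3^14 = 4782969. Using exponentiation by squaring, this requires 5 multiplications. The key idea: if the exponent is even, square the half-power; if odd, multiply by the base once.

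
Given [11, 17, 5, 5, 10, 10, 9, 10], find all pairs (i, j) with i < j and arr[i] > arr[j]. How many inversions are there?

Finding inversions in [11, 17, 5, 5, 10, 10, 9, 10]:

(0, 2): arr[0]=11 > arr[2]=5
(0, 3): arr[0]=11 > arr[3]=5
(0, 4): arr[0]=11 > arr[4]=10
(0, 5): arr[0]=11 > arr[5]=10
(0, 6): arr[0]=11 > arr[6]=9
(0, 7): arr[0]=11 > arr[7]=10
(1, 2): arr[1]=17 > arr[2]=5
(1, 3): arr[1]=17 > arr[3]=5
(1, 4): arr[1]=17 > arr[4]=10
(1, 5): arr[1]=17 > arr[5]=10
(1, 6): arr[1]=17 > arr[6]=9
(1, 7): arr[1]=17 > arr[7]=10
(4, 6): arr[4]=10 > arr[6]=9
(5, 6): arr[5]=10 > arr[6]=9

Total inversions: 14

The array has 14 inversion(s): (0,2), (0,3), (0,4), (0,5), (0,6), (0,7), (1,2), (1,3), (1,4), (1,5), (1,6), (1,7), (4,6), (5,6). Each pair (i,j) satisfies i < j and arr[i] > arr[j].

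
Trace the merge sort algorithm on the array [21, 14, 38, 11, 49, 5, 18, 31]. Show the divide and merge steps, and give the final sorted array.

Merge sort trace:

Split: [21, 14, 38, 11, 49, 5, 18, 31] -> [21, 14, 38, 11] and [49, 5, 18, 31]
  Split: [21, 14, 38, 11] -> [21, 14] and [38, 11]
    Split: [21, 14] -> [21] and [14]
    Merge: [21] + [14] -> [14, 21]
    Split: [38, 11] -> [38] and [11]
    Merge: [38] + [11] -> [11, 38]
  Merge: [14, 21] + [11, 38] -> [11, 14, 21, 38]
  Split: [49, 5, 18, 31] -> [49, 5] and [18, 31]
    Split: [49, 5] -> [49] and [5]
    Merge: [49] + [5] -> [5, 49]
    Split: [18, 31] -> [18] and [31]
    Merge: [18] + [31] -> [18, 31]
  Merge: [5, 49] + [18, 31] -> [5, 18, 31, 49]
Merge: [11, 14, 21, 38] + [5, 18, 31, 49] -> [5, 11, 14, 18, 21, 31, 38, 49]

Final sorted array: [5, 11, 14, 18, 21, 31, 38, 49]

The merge sort proceeds by recursively splitting the array and merging sorted halves.
After all merges, the sorted array is [5, 11, 14, 18, 21, 31, 38, 49].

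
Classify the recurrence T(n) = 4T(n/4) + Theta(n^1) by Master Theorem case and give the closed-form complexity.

Master Theorem for T(n) = 4T(n/4) + O(n^1):

a = 4, b = 4, c = 1
log_b(a) = log_4(4) = 1.0000

Case 2: c = 1 = log_4(4) = 1.0000
T(n) = O(n^1 log n) = O(n log n)

For T(n) = 4T(n/4) + O(n^1): log_4(4) = 1.0000. This is Case 2 of the Master Theorem (c = log_b(a), equal work at all levels), giving O(n log n).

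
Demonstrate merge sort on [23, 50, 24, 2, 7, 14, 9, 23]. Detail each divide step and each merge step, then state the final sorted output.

Merge sort trace:

Split: [23, 50, 24, 2, 7, 14, 9, 23] -> [23, 50, 24, 2] and [7, 14, 9, 23]
  Split: [23, 50, 24, 2] -> [23, 50] and [24, 2]
    Split: [23, 50] -> [23] and [50]
    Merge: [23] + [50] -> [23, 50]
    Split: [24, 2] -> [24] and [2]
    Merge: [24] + [2] -> [2, 24]
  Merge: [23, 50] + [2, 24] -> [2, 23, 24, 50]
  Split: [7, 14, 9, 23] -> [7, 14] and [9, 23]
    Split: [7, 14] -> [7] and [14]
    Merge: [7] + [14] -> [7, 14]
    Split: [9, 23] -> [9] and [23]
    Merge: [9] + [23] -> [9, 23]
  Merge: [7, 14] + [9, 23] -> [7, 9, 14, 23]
Merge: [2, 23, 24, 50] + [7, 9, 14, 23] -> [2, 7, 9, 14, 23, 23, 24, 50]

Final sorted array: [2, 7, 9, 14, 23, 23, 24, 50]

The merge sort proceeds by recursively splitting the array and merging sorted halves.
After all merges, the sorted array is [2, 7, 9, 14, 23, 23, 24, 50].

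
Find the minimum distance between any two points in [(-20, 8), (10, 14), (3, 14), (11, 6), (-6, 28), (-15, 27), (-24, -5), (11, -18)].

Computing all pairwise distances among 8 points:

d((-20, 8), (10, 14)) = 30.5941
d((-20, 8), (3, 14)) = 23.7697
d((-20, 8), (11, 6)) = 31.0644
d((-20, 8), (-6, 28)) = 24.4131
d((-20, 8), (-15, 27)) = 19.6469
d((-20, 8), (-24, -5)) = 13.6015
d((-20, 8), (11, -18)) = 40.4599
d((10, 14), (3, 14)) = 7.0 <-- minimum
d((10, 14), (11, 6)) = 8.0623
d((10, 14), (-6, 28)) = 21.2603
d((10, 14), (-15, 27)) = 28.178
d((10, 14), (-24, -5)) = 38.9487
d((10, 14), (11, -18)) = 32.0156
d((3, 14), (11, 6)) = 11.3137
d((3, 14), (-6, 28)) = 16.6433
d((3, 14), (-15, 27)) = 22.2036
d((3, 14), (-24, -5)) = 33.0151
d((3, 14), (11, -18)) = 32.9848
d((11, 6), (-6, 28)) = 27.8029
d((11, 6), (-15, 27)) = 33.4215
d((11, 6), (-24, -5)) = 36.6879
d((11, 6), (11, -18)) = 24.0
d((-6, 28), (-15, 27)) = 9.0554
d((-6, 28), (-24, -5)) = 37.5899
d((-6, 28), (11, -18)) = 49.0408
d((-15, 27), (-24, -5)) = 33.2415
d((-15, 27), (11, -18)) = 51.9711
d((-24, -5), (11, -18)) = 37.3363

Closest pair: (10, 14) and (3, 14) with distance 7.0

The closest pair is (10, 14) and (3, 14) with Euclidean distance 7.0. For 8 points, brute-force pairwise comparison is shown above. For large n, the divide-and-conquer algorithm (sort by x, recurse on halves, check the dividing strip) achieves O(n log n).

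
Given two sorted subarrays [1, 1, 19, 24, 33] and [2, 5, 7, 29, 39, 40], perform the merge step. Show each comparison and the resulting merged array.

Merging process:

Compare 1 vs 2: take 1 from left. Merged: [1]
Compare 1 vs 2: take 1 from left. Merged: [1, 1]
Compare 19 vs 2: take 2 from right. Merged: [1, 1, 2]
Compare 19 vs 5: take 5 from right. Merged: [1, 1, 2, 5]
Compare 19 vs 7: take 7 from right. Merged: [1, 1, 2, 5, 7]
Compare 19 vs 29: take 19 from left. Merged: [1, 1, 2, 5, 7, 19]
Compare 24 vs 29: take 24 from left. Merged: [1, 1, 2, 5, 7, 19, 24]
Compare 33 vs 29: take 29 from right. Merged: [1, 1, 2, 5, 7, 19, 24, 29]
Compare 33 vs 39: take 33 from left. Merged: [1, 1, 2, 5, 7, 19, 24, 29, 33]
Append remaining from right: [39, 40]. Merged: [1, 1, 2, 5, 7, 19, 24, 29, 33, 39, 40]

Final merged array: [1, 1, 2, 5, 7, 19, 24, 29, 33, 39, 40]
Total comparisons: 9

The merged array is [1, 1, 2, 5, 7, 19, 24, 29, 33, 39, 40], requiring 9 comparisons. The merge step runs in O(n) time where n is the total number of elements.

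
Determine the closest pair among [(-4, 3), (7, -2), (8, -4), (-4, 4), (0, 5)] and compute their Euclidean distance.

Computing all pairwise distances among 5 points:

d((-4, 3), (7, -2)) = 12.083
d((-4, 3), (8, -4)) = 13.8924
d((-4, 3), (-4, 4)) = 1.0 <-- minimum
d((-4, 3), (0, 5)) = 4.4721
d((7, -2), (8, -4)) = 2.2361
d((7, -2), (-4, 4)) = 12.53
d((7, -2), (0, 5)) = 9.8995
d((8, -4), (-4, 4)) = 14.4222
d((8, -4), (0, 5)) = 12.0416
d((-4, 4), (0, 5)) = 4.1231

Closest pair: (-4, 3) and (-4, 4) with distance 1.0

The closest pair is (-4, 3) and (-4, 4) with Euclidean distance 1.0. For 5 points, brute-force pairwise comparison is shown above. For large n, the divide-and-conquer algorithm (sort by x, recurse on halves, check the dividing strip) achieves O(n log n).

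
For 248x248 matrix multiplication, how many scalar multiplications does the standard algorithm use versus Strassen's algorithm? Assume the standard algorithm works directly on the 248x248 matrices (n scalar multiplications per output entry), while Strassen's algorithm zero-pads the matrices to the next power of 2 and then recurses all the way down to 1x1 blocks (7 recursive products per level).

Matrix multiplication for 248x248 matrices:

Strassen's algorithm requires power-of-2 dimensions. Pad 248x248 to 256x256 (next power of 2).

Standard algorithm: 248^3 = 15252992 multiplications
Strassen's algorithm: 7^(log2(256)) = 7^8 = 5764801 multiplications
Savings: 15252992 - 5764801 = 9488191 multiplications

Standard: 15252992 multiplications (248^3). Strassen: 5764801 multiplications (7^8, after padding to 256x256). Strassen reduces 8 recursive multiplications to 7 at each level.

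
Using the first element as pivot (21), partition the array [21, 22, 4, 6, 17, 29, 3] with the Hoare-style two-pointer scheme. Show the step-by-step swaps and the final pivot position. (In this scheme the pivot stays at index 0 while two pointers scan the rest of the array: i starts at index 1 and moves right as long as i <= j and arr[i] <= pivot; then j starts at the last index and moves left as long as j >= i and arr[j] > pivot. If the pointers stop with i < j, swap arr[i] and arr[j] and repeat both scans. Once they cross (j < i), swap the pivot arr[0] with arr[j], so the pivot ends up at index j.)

Hoare-style two-pointer partition with pivot = 21:

Initial array: [21, 22, 4, 6, 17, 29, 3]

Pointers start at i = 1, j = 6.
i stops at index 1 (arr[1]=22 > 21), j stops at index 6 (arr[6]=3 <= 21): swap arr[1] and arr[6], array becomes [21, 3, 4, 6, 17, 29, 22]
i ends at 5, j ends at 4: the pointers have crossed (j < i), so scanning stops.

Swap pivot arr[0] with arr[4] to place pivot at position 4: [17, 3, 4, 6, 21, 29, 22]
Pivot position: 4

After partitioning with pivot 21, the array becomes [17, 3, 4, 6, 21, 29, 22]. The pivot is placed at index 4. All elements to the left of the pivot are <= 21, and all elements to the right are > 21.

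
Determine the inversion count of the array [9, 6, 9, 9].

Finding inversions in [9, 6, 9, 9]:

(0, 1): arr[0]=9 > arr[1]=6

Total inversions: 1

The array has 1 inversion(s): (0,1). Each pair (i,j) satisfies i < j and arr[i] > arr[j].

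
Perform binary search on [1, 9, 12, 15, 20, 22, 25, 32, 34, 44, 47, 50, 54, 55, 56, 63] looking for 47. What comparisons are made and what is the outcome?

Binary search for 47 in [1, 9, 12, 15, 20, 22, 25, 32, 34, 44, 47, 50, 54, 55, 56, 63]:

lo=0, hi=15, mid=7, arr[mid]=32 -> 32 < 47, search right half
lo=8, hi=15, mid=11, arr[mid]=50 -> 50 > 47, search left half
lo=8, hi=10, mid=9, arr[mid]=44 -> 44 < 47, search right half
lo=10, hi=10, mid=10, arr[mid]=47 -> Found target at index 10!

Binary search finds 47 at index 10 after 4 comparisons. The search repeatedly halves the search space by comparing with the middle element.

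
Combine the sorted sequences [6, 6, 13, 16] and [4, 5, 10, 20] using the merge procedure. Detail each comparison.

Merging process:

Compare 6 vs 4: take 4 from right. Merged: [4]
Compare 6 vs 5: take 5 from right. Merged: [4, 5]
Compare 6 vs 10: take 6 from left. Merged: [4, 5, 6]
Compare 6 vs 10: take 6 from left. Merged: [4, 5, 6, 6]
Compare 13 vs 10: take 10 from right. Merged: [4, 5, 6, 6, 10]
Compare 13 vs 20: take 13 from left. Merged: [4, 5, 6, 6, 10, 13]
Compare 16 vs 20: take 16 from left. Merged: [4, 5, 6, 6, 10, 13, 16]
Append remaining from right: [20]. Merged: [4, 5, 6, 6, 10, 13, 16, 20]

Final merged array: [4, 5, 6, 6, 10, 13, 16, 20]
Total comparisons: 7

The merged array is [4, 5, 6, 6, 10, 13, 16, 20], requiring 7 comparisons. The merge step runs in O(n) time where n is the total number of elements.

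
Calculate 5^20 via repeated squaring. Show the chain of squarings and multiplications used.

Computing 5^20 by squaring (build up from 5^1; each line after the first costs one multiplication):

5^1 = 5
5^2 = (5^1)^2 = 5^2 = 25
5^4 = (5^2)^2 = 25^2 = 625
5^5 = 5 * 5^4 = 5 * 625 = 3125
5^10 = (5^5)^2 = 3125^2 = 9765625
5^20 = (5^10)^2 = 9765625^2 = 95367431640625

Result: 95367431640625
Multiplications needed: 5 (5 lines after 5^1)

5^20 = 95367431640625. Using exponentiation by squaring, this requires 5 multiplications. The key idea: if the exponent is even, square the half-power; if odd, multiply by the base once.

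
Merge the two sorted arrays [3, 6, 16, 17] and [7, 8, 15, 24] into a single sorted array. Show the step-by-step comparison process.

Merging process:

Compare 3 vs 7: take 3 from left. Merged: [3]
Compare 6 vs 7: take 6 from left. Merged: [3, 6]
Compare 16 vs 7: take 7 from right. Merged: [3, 6, 7]
Compare 16 vs 8: take 8 from right. Merged: [3, 6, 7, 8]
Compare 16 vs 15: take 15 from right. Merged: [3, 6, 7, 8, 15]
Compare 16 vs 24: take 16 from left. Merged: [3, 6, 7, 8, 15, 16]
Compare 17 vs 24: take 17 from left. Merged: [3, 6, 7, 8, 15, 16, 17]
Append remaining from right: [24]. Merged: [3, 6, 7, 8, 15, 16, 17, 24]

Final merged array: [3, 6, 7, 8, 15, 16, 17, 24]
Total comparisons: 7

The merged array is [3, 6, 7, 8, 15, 16, 17, 24], requiring 7 comparisons. The merge step runs in O(n) time where n is the total number of elements.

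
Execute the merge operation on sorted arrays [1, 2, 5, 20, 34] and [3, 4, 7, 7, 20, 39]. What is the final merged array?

Merging process:

Compare 1 vs 3: take 1 from left. Merged: [1]
Compare 2 vs 3: take 2 from left. Merged: [1, 2]
Compare 5 vs 3: take 3 from right. Merged: [1, 2, 3]
Compare 5 vs 4: take 4 from right. Merged: [1, 2, 3, 4]
Compare 5 vs 7: take 5 from left. Merged: [1, 2, 3, 4, 5]
Compare 20 vs 7: take 7 from right. Merged: [1, 2, 3, 4, 5, 7]
Compare 20 vs 7: take 7 from right. Merged: [1, 2, 3, 4, 5, 7, 7]
Compare 20 vs 20: take 20 from left. Merged: [1, 2, 3, 4, 5, 7, 7, 20]
Compare 34 vs 20: take 20 from right. Merged: [1, 2, 3, 4, 5, 7, 7, 20, 20]
Compare 34 vs 39: take 34 from left. Merged: [1, 2, 3, 4, 5, 7, 7, 20, 20, 34]
Append remaining from right: [39]. Merged: [1, 2, 3, 4, 5, 7, 7, 20, 20, 34, 39]

Final merged array: [1, 2, 3, 4, 5, 7, 7, 20, 20, 34, 39]
Total comparisons: 10

The merged array is [1, 2, 3, 4, 5, 7, 7, 20, 20, 34, 39], requiring 10 comparisons. The merge step runs in O(n) time where n is the total number of elements.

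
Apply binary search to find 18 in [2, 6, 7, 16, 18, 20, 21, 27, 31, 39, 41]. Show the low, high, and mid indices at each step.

Binary search for 18 in [2, 6, 7, 16, 18, 20, 21, 27, 31, 39, 41]:

lo=0, hi=10, mid=5, arr[mid]=20 -> 20 > 18, search left half
lo=0, hi=4, mid=2, arr[mid]=7 -> 7 < 18, search right half
lo=3, hi=4, mid=3, arr[mid]=16 -> 16 < 18, search right half
lo=4, hi=4, mid=4, arr[mid]=18 -> Found target at index 4!

Binary search finds 18 at index 4 after 4 comparisons. The search repeatedly halves the search space by comparing with the middle element.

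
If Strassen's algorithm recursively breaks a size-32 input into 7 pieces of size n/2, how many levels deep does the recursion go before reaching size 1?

For divide and conquer with division factor 2:

Problem sizes at each level:
Level 0: 32
Level 1: 16
Level 2: 8
Level 3: 4
Level 4: 2
Level 5: 1

The root is level 0 and the size-1 base case is level 5 (the tree spans levels 0 through 5, i.e. 6 levels counting the root), so the depth is the number of divisions: log_2(32) = 5

The recursion tree depth is log_2(32) = 5. At each level, the problem size is divided by 2, so it takes 5 divisions to reduce to a base case of size 1. The algorithm makes 7 recursive calls at each level.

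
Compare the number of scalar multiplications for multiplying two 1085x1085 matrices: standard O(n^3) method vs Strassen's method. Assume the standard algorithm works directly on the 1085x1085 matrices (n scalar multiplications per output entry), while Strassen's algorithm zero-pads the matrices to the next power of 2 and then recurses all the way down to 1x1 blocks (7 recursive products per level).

Matrix multiplication for 1085x1085 matrices:

Strassen's algorithm requires power-of-2 dimensions. Pad 1085x1085 to 2048x2048 (next power of 2).

Standard algorithm: 1085^3 = 1277289125 multiplications
Strassen's algorithm: 7^(log2(2048)) = 7^11 = 1977326743 multiplications
Difference: 1277289125 - 1977326743 = -700037618 (Strassen uses MORE here due to padding overhead — for small or just-over-power-of-2 n, padding can outweigh the per-level savings)

Standard: 1277289125 multiplications (1085^3). Strassen: 1977326743 multiplications (7^11, after padding to 2048x2048). Strassen reduces 8 recursive multiplications to 7 at each level.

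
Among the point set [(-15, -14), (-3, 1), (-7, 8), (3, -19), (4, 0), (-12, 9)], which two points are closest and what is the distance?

Computing all pairwise distances among 6 points:

d((-15, -14), (-3, 1)) = 19.2094
d((-15, -14), (-7, 8)) = 23.4094
d((-15, -14), (3, -19)) = 18.6815
d((-15, -14), (4, 0)) = 23.6008
d((-15, -14), (-12, 9)) = 23.1948
d((-3, 1), (-7, 8)) = 8.0623
d((-3, 1), (3, -19)) = 20.8806
d((-3, 1), (4, 0)) = 7.0711
d((-3, 1), (-12, 9)) = 12.0416
d((-7, 8), (3, -19)) = 28.7924
d((-7, 8), (4, 0)) = 13.6015
d((-7, 8), (-12, 9)) = 5.099 <-- minimum
d((3, -19), (4, 0)) = 19.0263
d((3, -19), (-12, 9)) = 31.7648
d((4, 0), (-12, 9)) = 18.3576

Closest pair: (-7, 8) and (-12, 9) with distance 5.099

The closest pair is (-7, 8) and (-12, 9) with Euclidean distance 5.099. For 6 points, brute-force pairwise comparison is shown above. For large n, the divide-and-conquer algorithm (sort by x, recurse on halves, check the dividing strip) achieves O(n log n).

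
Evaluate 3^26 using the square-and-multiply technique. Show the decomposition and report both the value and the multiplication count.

Computing 3^26 by squaring (build up from 3^1; each line after the first costs one multiplication):

3^1 = 3
3^2 = (3^1)^2 = 3^2 = 9
3^3 = 3 * 3^2 = 3 * 9 = 27
3^6 = (3^3)^2 = 27^2 = 729
3^12 = (3^6)^2 = 729^2 = 531441
3^13 = 3 * 3^12 = 3 * 531441 = 1594323
3^26 = (3^13)^2 = 1594323^2 = 2541865828329

Result: 2541865828329
Multiplications needed: 6 (6 lines after 3^1)

3^26 = 2541865828329. Using exponentiation by squaring, this requires 6 multiplications. The key idea: if the exponent is even, square the half-power; if odd, multiply by the base once.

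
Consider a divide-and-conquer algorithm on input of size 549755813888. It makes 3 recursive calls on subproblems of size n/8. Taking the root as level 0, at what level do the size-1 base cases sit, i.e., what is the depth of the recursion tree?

For divide and conquer with division factor 8:

Problem sizes at each level:
Level 0: 549755813888
Level 1: 68719476736
Level 2: 8589934592
Level 3: 1073741824
Level 4: 134217728
Level 5: 16777216
Level 6: 2097152
Level 7: 262144
Level 8: 32768
Level 9: 4096
Level 10: 512
Level 11: 64
Level 12: 8
Level 13: 1

The root is level 0 and the size-1 base case is level 13 (the tree spans levels 0 through 13, i.e. 14 levels counting the root), so the depth is the number of divisions: log_8(549755813888) = 13

The recursion tree depth is log_8(549755813888) = 13. At each level, the problem size is divided by 8, so it takes 13 divisions to reduce to a base case of size 1. The algorithm makes 3 recursive calls at each level.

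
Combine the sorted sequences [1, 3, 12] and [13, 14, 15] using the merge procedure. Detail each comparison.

Merging process:

Compare 1 vs 13: take 1 from left. Merged: [1]
Compare 3 vs 13: take 3 from left. Merged: [1, 3]
Compare 12 vs 13: take 12 from left. Merged: [1, 3, 12]
Append remaining from right: [13, 14, 15]. Merged: [1, 3, 12, 13, 14, 15]

Final merged array: [1, 3, 12, 13, 14, 15]
Total comparisons: 3

The merged array is [1, 3, 12, 13, 14, 15], requiring 3 comparisons. The merge step runs in O(n) time where n is the total number of elements.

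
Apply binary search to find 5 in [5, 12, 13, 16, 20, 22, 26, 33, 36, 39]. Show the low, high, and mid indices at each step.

Binary search for 5 in [5, 12, 13, 16, 20, 22, 26, 33, 36, 39]:

lo=0, hi=9, mid=4, arr[mid]=20 -> 20 > 5, search left half
lo=0, hi=3, mid=1, arr[mid]=12 -> 12 > 5, search left half
lo=0, hi=0, mid=0, arr[mid]=5 -> Found target at index 0!

Binary search finds 5 at index 0 after 3 comparisons. The search repeatedly halves the search space by comparing with the middle element.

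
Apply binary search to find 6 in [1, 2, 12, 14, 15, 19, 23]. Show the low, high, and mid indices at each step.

Binary search for 6 in [1, 2, 12, 14, 15, 19, 23]:

lo=0, hi=6, mid=3, arr[mid]=14 -> 14 > 6, search left half
lo=0, hi=2, mid=1, arr[mid]=2 -> 2 < 6, search right half
lo=2, hi=2, mid=2, arr[mid]=12 -> 12 > 6, search left half
lo=2 > hi=1, target 6 not found

Binary search determines that 6 is not in the array after 3 comparisons. The search space was exhausted without finding the target.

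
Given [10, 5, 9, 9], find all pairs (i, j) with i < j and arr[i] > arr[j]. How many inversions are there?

Finding inversions in [10, 5, 9, 9]:

(0, 1): arr[0]=10 > arr[1]=5
(0, 2): arr[0]=10 > arr[2]=9
(0, 3): arr[0]=10 > arr[3]=9

Total inversions: 3

The array has 3 inversion(s): (0,1), (0,2), (0,3). Each pair (i,j) satisfies i < j and arr[i] > arr[j].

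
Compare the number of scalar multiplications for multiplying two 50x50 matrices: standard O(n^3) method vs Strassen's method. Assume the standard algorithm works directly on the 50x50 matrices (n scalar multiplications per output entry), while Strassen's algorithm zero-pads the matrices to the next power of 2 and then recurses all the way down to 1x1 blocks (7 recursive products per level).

Matrix multiplication for 50x50 matrices:

Strassen's algorithm requires power-of-2 dimensions. Pad 50x50 to 64x64 (next power of 2).

Standard algorithm: 50^3 = 125000 multiplications
Strassen's algorithm: 7^(log2(64)) = 7^6 = 117649 multiplications
Savings: 125000 - 117649 = 7351 multiplications

Standard: 125000 multiplications (50^3). Strassen: 117649 multiplications (7^6, after padding to 64x64). Strassen reduces 8 recursive multiplications to 7 at each level.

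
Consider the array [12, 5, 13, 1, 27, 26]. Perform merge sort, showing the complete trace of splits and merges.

Merge sort trace:

Split: [12, 5, 13, 1, 27, 26] -> [12, 5, 13] and [1, 27, 26]
  Split: [12, 5, 13] -> [12] and [5, 13]
    Split: [5, 13] -> [5] and [13]
    Merge: [5] + [13] -> [5, 13]
  Merge: [12] + [5, 13] -> [5, 12, 13]
  Split: [1, 27, 26] -> [1] and [27, 26]
    Split: [27, 26] -> [27] and [26]
    Merge: [27] + [26] -> [26, 27]
  Merge: [1] + [26, 27] -> [1, 26, 27]
Merge: [5, 12, 13] + [1, 26, 27] -> [1, 5, 12, 13, 26, 27]

Final sorted array: [1, 5, 12, 13, 26, 27]

The merge sort proceeds by recursively splitting the array and merging sorted halves.
After all merges, the sorted array is [1, 5, 12, 13, 26, 27].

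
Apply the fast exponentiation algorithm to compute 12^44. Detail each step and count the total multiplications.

Computing 12^44 by squaring (build up from 12^1; each line after the first costs one multiplication):

12^1 = 12
12^2 = (12^1)^2 = 12^2 = 144
12^4 = (12^2)^2 = 144^2 = 20736
12^5 = 12 * 12^4 = 12 * 20736 = 248832
12^10 = (12^5)^2 = 248832^2 = 61917364224
12^11 = 12 * 12^10 = 12 * 61917364224 = 743008370688
12^22 = (12^11)^2 = 743008370688^2 = 552061438912436417593344
12^44 = (12^22)^2 = 552061438912436417593344^2 = 304771832334069766392840191887919236168953102336

Result: 304771832334069766392840191887919236168953102336
Multiplications needed: 7 (7 lines after 12^1)

12^44 = 304771832334069766392840191887919236168953102336. Using exponentiation by squaring, this requires 7 multiplications. The key idea: if the exponent is even, square the half-power; if odd, multiply by the base once.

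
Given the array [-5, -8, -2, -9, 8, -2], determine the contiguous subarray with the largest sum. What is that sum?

Using Kadane's algorithm on [-5, -8, -2, -9, 8, -2]:

Scanning through the array:
Position 1 (value -8): max_ending_here = -8, max_so_far = -5
Position 2 (value -2): max_ending_here = -2, max_so_far = -2
Position 3 (value -9): max_ending_here = -9, max_so_far = -2
Position 4 (value 8): max_ending_here = 8, max_so_far = 8
Position 5 (value -2): max_ending_here = 6, max_so_far = 8

Maximum subarray: [8]
Maximum sum: 8

The maximum subarray is [8] with sum 8. This subarray runs from index 4 to index 4.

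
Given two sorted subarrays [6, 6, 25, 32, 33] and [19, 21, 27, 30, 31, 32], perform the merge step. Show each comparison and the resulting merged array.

Merging process:

Compare 6 vs 19: take 6 from left. Merged: [6]
Compare 6 vs 19: take 6 from left. Merged: [6, 6]
Compare 25 vs 19: take 19 from right. Merged: [6, 6, 19]
Compare 25 vs 21: take 21 from right. Merged: [6, 6, 19, 21]
Compare 25 vs 27: take 25 from left. Merged: [6, 6, 19, 21, 25]
Compare 32 vs 27: take 27 from right. Merged: [6, 6, 19, 21, 25, 27]
Compare 32 vs 30: take 30 from right. Merged: [6, 6, 19, 21, 25, 27, 30]
Compare 32 vs 31: take 31 from right. Merged: [6, 6, 19, 21, 25, 27, 30, 31]
Compare 32 vs 32: take 32 from left. Merged: [6, 6, 19, 21, 25, 27, 30, 31, 32]
Compare 33 vs 32: take 32 from right. Merged: [6, 6, 19, 21, 25, 27, 30, 31, 32, 32]
Append remaining from left: [33]. Merged: [6, 6, 19, 21, 25, 27, 30, 31, 32, 32, 33]

Final merged array: [6, 6, 19, 21, 25, 27, 30, 31, 32, 32, 33]
Total comparisons: 10

The merged array is [6, 6, 19, 21, 25, 27, 30, 31, 32, 32, 33], requiring 10 comparisons. The merge step runs in O(n) time where n is the total number of elements.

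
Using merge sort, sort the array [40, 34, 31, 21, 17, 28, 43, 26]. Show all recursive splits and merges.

Merge sort trace:

Split: [40, 34, 31, 21, 17, 28, 43, 26] -> [40, 34, 31, 21] and [17, 28, 43, 26]
  Split: [40, 34, 31, 21] -> [40, 34] and [31, 21]
    Split: [40, 34] -> [40] and [34]
    Merge: [40] + [34] -> [34, 40]
    Split: [31, 21] -> [31] and [21]
    Merge: [31] + [21] -> [21, 31]
  Merge: [34, 40] + [21, 31] -> [21, 31, 34, 40]
  Split: [17, 28, 43, 26] -> [17, 28] and [43, 26]
    Split: [17, 28] -> [17] and [28]
    Merge: [17] + [28] -> [17, 28]
    Split: [43, 26] -> [43] and [26]
    Merge: [43] + [26] -> [26, 43]
  Merge: [17, 28] + [26, 43] -> [17, 26, 28, 43]
Merge: [21, 31, 34, 40] + [17, 26, 28, 43] -> [17, 21, 26, 28, 31, 34, 40, 43]

Final sorted array: [17, 21, 26, 28, 31, 34, 40, 43]

The merge sort proceeds by recursively splitting the array and merging sorted halves.
After all merges, the sorted array is [17, 21, 26, 28, 31, 34, 40, 43].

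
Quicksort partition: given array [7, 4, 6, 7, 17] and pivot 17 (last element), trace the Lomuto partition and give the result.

Lomuto partition with pivot = 17:

Initial array: [7, 4, 6, 7, 17]

arr[0]=7 <= 17: swap with position 0, array becomes [7, 4, 6, 7, 17]
arr[1]=4 <= 17: swap with position 1, array becomes [7, 4, 6, 7, 17]
arr[2]=6 <= 17: swap with position 2, array becomes [7, 4, 6, 7, 17]
arr[3]=7 <= 17: swap with position 3, array becomes [7, 4, 6, 7, 17]

Place pivot at position 4: [7, 4, 6, 7, 17]
Pivot position: 4

After partitioning with pivot 17, the array becomes [7, 4, 6, 7, 17]. The pivot is placed at index 4. All elements to the left of the pivot are <= 17, and all elements to the right are > 17.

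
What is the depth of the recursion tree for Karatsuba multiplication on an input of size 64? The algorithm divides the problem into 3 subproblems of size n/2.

For divide and conquer with division factor 2:

Problem sizes at each level:
Level 0: 64
Level 1: 32
Level 2: 16
Level 3: 8
Level 4: 4
Level 5: 2
Level 6: 1

The root is level 0 and the size-1 base case is level 6 (the tree spans levels 0 through 6, i.e. 7 levels counting the root), so the depth is the number of divisions: log_2(64) = 6

The recursion tree depth is log_2(64) = 6. At each level, the problem size is divided by 2, so it takes 6 divisions to reduce to a base case of size 1. The algorithm makes 3 recursive calls at each level.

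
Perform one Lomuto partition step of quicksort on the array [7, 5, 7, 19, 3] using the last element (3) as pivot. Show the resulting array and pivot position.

Lomuto partition with pivot = 3:

Initial array: [7, 5, 7, 19, 3]

arr[0]=7 > 3: no swap
arr[1]=5 > 3: no swap
arr[2]=7 > 3: no swap
arr[3]=19 > 3: no swap

Place pivot at position 0: [3, 5, 7, 19, 7]
Pivot position: 0

After partitioning with pivot 3, the array becomes [3, 5, 7, 19, 7]. The pivot is placed at index 0. All elements to the left of the pivot are <= 3, and all elements to the right are > 3.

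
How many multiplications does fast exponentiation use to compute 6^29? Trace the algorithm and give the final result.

Computing 6^29 by squaring (build up from 6^1; each line after the first costs one multiplication):

6^1 = 6
6^2 = (6^1)^2 = 6^2 = 36
6^3 = 6 * 6^2 = 6 * 36 = 216
6^6 = (6^3)^2 = 216^2 = 46656
6^7 = 6 * 6^6 = 6 * 46656 = 279936
6^14 = (6^7)^2 = 279936^2 = 78364164096
6^28 = (6^14)^2 = 78364164096^2 = 6140942214464815497216
6^29 = 6 * 6^28 = 6 * 6140942214464815497216 = 36845653286788892983296

Result: 36845653286788892983296
Multiplications needed: 7 (7 lines after 6^1)

6^29 = 36845653286788892983296. Using exponentiation by squaring, this requires 7 multiplications. The key idea: if the exponent is even, square the half-power; if odd, multiply by the base once.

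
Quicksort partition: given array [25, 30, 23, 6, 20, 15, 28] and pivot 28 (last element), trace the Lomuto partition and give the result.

Lomuto partition with pivot = 28:

Initial array: [25, 30, 23, 6, 20, 15, 28]

arr[0]=25 <= 28: swap with position 0, array becomes [25, 30, 23, 6, 20, 15, 28]
arr[1]=30 > 28: no swap
arr[2]=23 <= 28: swap with position 1, array becomes [25, 23, 30, 6, 20, 15, 28]
arr[3]=6 <= 28: swap with position 2, array becomes [25, 23, 6, 30, 20, 15, 28]
arr[4]=20 <= 28: swap with position 3, array becomes [25, 23, 6, 20, 30, 15, 28]
arr[5]=15 <= 28: swap with position 4, array becomes [25, 23, 6, 20, 15, 30, 28]

Place pivot at position 5: [25, 23, 6, 20, 15, 28, 30]
Pivot position: 5

After partitioning with pivot 28, the array becomes [25, 23, 6, 20, 15, 28, 30]. The pivot is placed at index 5. All elements to the left of the pivot are <= 28, and all elements to the right are > 28.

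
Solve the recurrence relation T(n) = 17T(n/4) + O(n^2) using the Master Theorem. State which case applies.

Master Theorem for T(n) = 17T(n/4) + O(n^2):

a = 17, b = 4, c = 2
log_b(a) = log_4(17) = 2.0437

Case 1: c = 2 < log_4(17) = 2.0437
T(n) = O(n^(log_4 17))

For T(n) = 17T(n/4) + O(n^2): log_4(17) = 2.0437. This is Case 1 of the Master Theorem (c < log_b(a), work dominated by leaves), giving O(n^(log_4 17)).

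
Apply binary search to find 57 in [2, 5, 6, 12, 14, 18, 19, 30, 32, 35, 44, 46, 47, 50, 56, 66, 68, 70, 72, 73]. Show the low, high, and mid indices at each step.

Binary search for 57 in [2, 5, 6, 12, 14, 18, 19, 30, 32, 35, 44, 46, 47, 50, 56, 66, 68, 70, 72, 73]:

lo=0, hi=19, mid=9, arr[mid]=35 -> 35 < 57, search right half
lo=10, hi=19, mid=14, arr[mid]=56 -> 56 < 57, search right half
lo=15, hi=19, mid=17, arr[mid]=70 -> 70 > 57, search left half
lo=15, hi=16, mid=15, arr[mid]=66 -> 66 > 57, search left half
lo=15 > hi=14, target 57 not found

Binary search determines that 57 is not in the array after 4 comparisons. The search space was exhausted without finding the target.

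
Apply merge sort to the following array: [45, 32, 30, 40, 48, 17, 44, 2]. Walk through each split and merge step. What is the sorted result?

Merge sort trace:

Split: [45, 32, 30, 40, 48, 17, 44, 2] -> [45, 32, 30, 40] and [48, 17, 44, 2]
  Split: [45, 32, 30, 40] -> [45, 32] and [30, 40]
    Split: [45, 32] -> [45] and [32]
    Merge: [45] + [32] -> [32, 45]
    Split: [30, 40] -> [30] and [40]
    Merge: [30] + [40] -> [30, 40]
  Merge: [32, 45] + [30, 40] -> [30, 32, 40, 45]
  Split: [48, 17, 44, 2] -> [48, 17] and [44, 2]
    Split: [48, 17] -> [48] and [17]
    Merge: [48] + [17] -> [17, 48]
    Split: [44, 2] -> [44] and [2]
    Merge: [44] + [2] -> [2, 44]
  Merge: [17, 48] + [2, 44] -> [2, 17, 44, 48]
Merge: [30, 32, 40, 45] + [2, 17, 44, 48] -> [2, 17, 30, 32, 40, 44, 45, 48]

Final sorted array: [2, 17, 30, 32, 40, 44, 45, 48]

The merge sort proceeds by recursively splitting the array and merging sorted halves.
After all merges, the sorted array is [2, 17, 30, 32, 40, 44, 45, 48].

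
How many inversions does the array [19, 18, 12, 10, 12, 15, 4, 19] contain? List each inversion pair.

Finding inversions in [19, 18, 12, 10, 12, 15, 4, 19]:

(0, 1): arr[0]=19 > arr[1]=18
(0, 2): arr[0]=19 > arr[2]=12
(0, 3): arr[0]=19 > arr[3]=10
(0, 4): arr[0]=19 > arr[4]=12
(0, 5): arr[0]=19 > arr[5]=15
(0, 6): arr[0]=19 > arr[6]=4
(1, 2): arr[1]=18 > arr[2]=12
(1, 3): arr[1]=18 > arr[3]=10
(1, 4): arr[1]=18 > arr[4]=12
(1, 5): arr[1]=18 > arr[5]=15
(1, 6): arr[1]=18 > arr[6]=4
(2, 3): arr[2]=12 > arr[3]=10
(2, 6): arr[2]=12 > arr[6]=4
(3, 6): arr[3]=10 > arr[6]=4
(4, 6): arr[4]=12 > arr[6]=4
(5, 6): arr[5]=15 > arr[6]=4

Total inversions: 16

The array has 16 inversion(s): (0,1), (0,2), (0,3), (0,4), (0,5), (0,6), (1,2), (1,3), (1,4), (1,5), (1,6), (2,3), (2,6), (3,6), (4,6), (5,6). Each pair (i,j) satisfies i < j and arr[i] > arr[j].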